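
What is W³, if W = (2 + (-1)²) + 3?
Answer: 216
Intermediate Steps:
W = 6 (W = (2 + 1) + 3 = 3 + 3 = 6)
W³ = 6³ = 216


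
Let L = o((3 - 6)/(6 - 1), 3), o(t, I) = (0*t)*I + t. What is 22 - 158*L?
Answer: 584/5 ≈ 116.80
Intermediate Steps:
o(t, I) = t (o(t, I) = 0*I + t = 0 + t = t)
L = -⅗ (L = (3 - 6)/(6 - 1) = -3/5 = -3*⅕ = -⅗ ≈ -0.60000)
22 - 158*L = 22 - 158*(-⅗) = 22 + 474/5 = 584/5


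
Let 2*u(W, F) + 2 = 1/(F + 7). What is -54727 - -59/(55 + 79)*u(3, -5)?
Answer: -29333849/536 ≈ -54727.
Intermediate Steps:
u(W, F) = -1 + 1/(2*(7 + F)) (u(W, F) = -1 + 1/(2*(F + 7)) = -1 + 1/(2*(7 + F)))
-54727 - -59/(55 + 79)*u(3, -5) = -54727 - -59/(55 + 79)*(-13/2 - 1*(-5))/(7 - 5) = -54727 - -59/134*(-13/2 + 5)/2 = -54727 - (1/134)*(-59)*(1/2)*(-3/2) = -54727 - (-59)*(-3)/(134*4) = -54727 - 1*177/536 = -54727 - 177/536 = -29333849/536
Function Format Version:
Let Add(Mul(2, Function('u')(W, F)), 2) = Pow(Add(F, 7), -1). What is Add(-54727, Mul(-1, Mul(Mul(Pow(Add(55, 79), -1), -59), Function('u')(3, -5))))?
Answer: Rational(-29333849, 536) ≈ -54727.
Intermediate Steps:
Function('u')(W, F) = Add(-1, Mul(Rational(1, 2), Pow(Add(7, F), -1))) (Function('u')(W, F) = Add(-1, Mul(Rational(1, 2), Pow(Add(F, 7), -1))) = Add(-1, Mul(Rational(1, 2), Pow(Add(7, F), -1))))
Add(-54727, Mul(-1, Mul(Mul(Pow(Add(55, 79), -1), -59), Function('u')(3, -5)))) = Add(-54727, Mul(-1, Mul(Mul(Pow(Add(55, 79), -1), -59), Mul(Pow(Add(7, -5), -1), Add(Rational(-13, 2), Mul(-1, -5)))))) = Add(-54727, Mul(-1, Mul(Mul(Pow(134, -1), -59), Mul(Pow(2, -1), Add(Rational(-13, 2), 5))))) = Add(-54727, Mul(-1, Mul(Mul(Rational(1, 134), -59), Mul(Rational(1, 2), Rational(-3, 2))))) = Add(-54727, Mul(-1, Mul(Rational(-59, 134), Rational(-3, 4)))) = Add(-54727, Mul(-1, Rational(177, 536))) = Add(-54727, Rational(-177, 536)) = Rational(-29333849, 536)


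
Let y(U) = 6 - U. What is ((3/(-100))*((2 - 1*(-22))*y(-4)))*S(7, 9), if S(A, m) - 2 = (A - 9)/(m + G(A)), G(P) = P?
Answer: -27/2 ≈ -13.500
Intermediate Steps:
S(A, m) = 2 + (-9 + A)/(A + m) (S(A, m) = 2 + (A - 9)/(m + A) = 2 + (-9 + A)/(A + m))
((3/(-100))*((2 - 1*(-22))*y(-4)))*S(7, 9) = ((3/(-100))*((2 - 1*(-22))*(6 - 1*(-4))))*((-9 + 2*9 + 3*7)/(7 + 9)) = ((3*(-1/100))*((2 + 22)*(6 + 4)))*((-9 + 18 + 21)/16) = (-18*10/25)*((1/16)*30) = -3/100*240*(15/8) = -36/5*15/8 = -27/2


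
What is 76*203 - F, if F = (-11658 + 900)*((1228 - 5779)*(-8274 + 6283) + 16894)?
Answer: 97660440158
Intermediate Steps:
F = -97660424730 (F = -10758*(-4551*(-1991) + 16894) = -10758*(9061041 + 16894) = -10758*9077935 = -97660424730)
76*203 - F = 76*203 - 1*(-97660424730) = 15428 + 97660424730 = 97660440158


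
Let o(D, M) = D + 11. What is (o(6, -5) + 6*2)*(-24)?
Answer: -696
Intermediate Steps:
o(D, M) = 11 + D
(o(6, -5) + 6*2)*(-24) = ((11 + 6) + 6*2)*(-24) = (17 + 12)*(-24) = 29*(-24) = -696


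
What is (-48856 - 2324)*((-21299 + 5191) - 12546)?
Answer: 1466511720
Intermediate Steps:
(-48856 - 2324)*((-21299 + 5191) - 12546) = -51180*(-16108 - 12546) = -51180*(-28654) = 1466511720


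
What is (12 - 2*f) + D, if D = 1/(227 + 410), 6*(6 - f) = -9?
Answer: -1910/637 ≈ -2.9984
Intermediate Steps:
f = 15/2 (f = 6 - ⅙*(-9) = 6 + 3/2 = 15/2 ≈ 7.5000)
D = 1/637 ≈ 0.0015699
(12 - 2*f) + D = (12 - 2*15/2) + 1/637 = (12 - 15) + 1/637 = -3 + 1/637 = -1910/637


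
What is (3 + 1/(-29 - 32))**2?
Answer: 33124/3721 ≈ 8.9019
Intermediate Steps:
(3 + 1/(-29 - 32))**2 = (3 + 1/(-61))**2 = (3 - 1/61)**2 = (182/61)**2 = 33124/3721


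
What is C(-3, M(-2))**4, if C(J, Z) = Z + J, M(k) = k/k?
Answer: 16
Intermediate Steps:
M(k) = 1
C(J, Z) = J + Z
C(-3, M(-2))**4 = (-3 + 1)**4 = (-2)**4 = 16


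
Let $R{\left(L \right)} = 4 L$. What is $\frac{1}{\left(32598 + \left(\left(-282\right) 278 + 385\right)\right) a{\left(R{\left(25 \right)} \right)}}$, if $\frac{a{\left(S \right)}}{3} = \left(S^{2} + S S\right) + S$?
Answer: $- \frac{1}{2738403900} \approx -3.6518 \cdot 10^{-10}$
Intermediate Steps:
$a{\left(S \right)} = 3 S + 6 S^{2}$ ($a{\left(S \right)} = 3 \left(\left(S^{2} + S S\right) + S\right) = 3 \left(\left(S^{2} + S^{2}\right) + S\right) = 3 \left(2 S^{2} + S\right) = 3 \left(S + 2 S^{2}\right) = 3 S + 6 S^{2}$)
$\frac{1}{\left(32598 + \left(\left(-282\right) 278 + 385\right)\right) a{\left(R{\left(25 \right)} \right)}} = \frac{1}{\left(32598 + \left(\left(-282\right) 278 + 385\right)\right) 3 \cdot 4 \cdot 25 \left(1 + 2 \cdot 4 \cdot 25\right)} = \frac{1}{\left(32598 + \left(-78396 + 385\right)\right) 3 \cdot 100 \left(1 + 2 \cdot 100\right)} = \frac{1}{\left(32598 - 78011\right) 3 \cdot 100 \left(1 + 200\right)} = \frac{1}{\left(-45413\right) 3 \cdot 100 \cdot 201} = - \frac{1}{45413 \cdot 60300} = \left(- \frac{1}{45413}\right) \frac{1}{60300} = - \frac{1}{2738403900}$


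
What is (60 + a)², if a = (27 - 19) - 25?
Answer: 1849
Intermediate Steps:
a = -17 (a = 8 - 25 = -17)
(60 + a)² = (60 - 17)² = 43² = 1849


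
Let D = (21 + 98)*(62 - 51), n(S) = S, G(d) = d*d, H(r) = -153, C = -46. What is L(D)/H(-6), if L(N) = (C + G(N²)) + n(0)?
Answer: -978672379105/51 ≈ -1.9190e+10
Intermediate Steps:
G(d) = d²
D = 1309 (D = 119*11 = 1309)
L(N) = -46 + N⁴ (L(N) = (-46 + (N²)²) + 0 = (-46 + N⁴) + 0 = -46 + N⁴)
L(D)/H(-6) = (-46 + 1309⁴)/(-153) = (-46 + 2936017137361)*(-1/153) = 2936017137315*(-1/153) = -978672379105/51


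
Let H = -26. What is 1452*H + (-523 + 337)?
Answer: -37938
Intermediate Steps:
1452*H + (-523 + 337) = 1452*(-26) + (-523 + 337) = -37752 - 186 = -37938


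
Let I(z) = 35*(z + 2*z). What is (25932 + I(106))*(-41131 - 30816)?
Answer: -2666499714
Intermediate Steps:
I(z) = 105*z (I(z) = 35*(3*z) = 105*z)
(25932 + I(106))*(-41131 - 30816) = (25932 + 105*106)*(-41131 - 30816) = (25932 + 11130)*(-71947) = 37062*(-71947) = -2666499714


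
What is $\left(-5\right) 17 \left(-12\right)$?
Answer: $1020$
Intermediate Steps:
$\left(-5\right) 17 \left(-12\right) = \left(-85\right) \left(-12\right) = 1020$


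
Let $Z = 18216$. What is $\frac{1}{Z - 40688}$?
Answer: $- \frac{1}{22472} \approx -4.45 \cdot 10^{-5}$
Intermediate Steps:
$\frac{1}{Z - 40688} = \frac{1}{18216 - 40688} = \frac{1}{-22472} = - \frac{1}{22472}$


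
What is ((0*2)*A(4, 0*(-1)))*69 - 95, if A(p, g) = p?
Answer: -95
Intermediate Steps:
((0*2)*A(4, 0*(-1)))*69 - 95 = ((0*2)*4)*69 - 95 = (0*4)*69 - 95 = 0*69 - 95 = 0 - 95 = -95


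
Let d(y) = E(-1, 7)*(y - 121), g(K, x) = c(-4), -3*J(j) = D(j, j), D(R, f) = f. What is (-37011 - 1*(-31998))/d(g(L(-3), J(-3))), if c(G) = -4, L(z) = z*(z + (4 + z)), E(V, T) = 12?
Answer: 1671/500 ≈ 3.3420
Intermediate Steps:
L(z) = z*(4 + 2*z)
J(j) = -j/3
g(K, x) = -4
d(y) = -1452 + 12*y (d(y) = 12*(y - 121) = 12*(-121 + y) = -1452 + 12*y)
(-37011 - 1*(-31998))/d(g(L(-3), J(-3))) = (-37011 - 1*(-31998))/(-1452 + 12*(-4)) = (-37011 + 31998)/(-1452 - 48) = -5013/(-1500) = -5013*(-1/1500) = 1671/500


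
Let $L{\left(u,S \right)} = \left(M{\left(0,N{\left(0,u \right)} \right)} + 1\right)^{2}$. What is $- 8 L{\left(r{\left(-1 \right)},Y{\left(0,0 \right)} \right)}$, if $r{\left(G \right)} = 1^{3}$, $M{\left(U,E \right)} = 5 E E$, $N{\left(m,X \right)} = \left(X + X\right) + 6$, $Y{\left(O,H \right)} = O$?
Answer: $-824328$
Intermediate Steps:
$N{\left(m,X \right)} = 6 + 2 X$ ($N{\left(m,X \right)} = 2 X + 6 = 6 + 2 X$)
$M{\left(U,E \right)} = 5 E^{2}$
$r{\left(G \right)} = 1$
$L{\left(u,S \right)} = \left(1 + 5 \left(6 + 2 u\right)^{2}\right)^{2}$ ($L{\left(u,S \right)} = \left(5 \left(6 + 2 u\right)^{2} + 1\right)^{2} = \left(1 + 5 \left(6 + 2 u\right)^{2}\right)^{2}$)
$- 8 L{\left(r{\left(-1 \right)},Y{\left(0,0 \right)} \right)} = - 8 \left(1 + 20 \left(3 + 1\right)^{2}\right)^{2} = - 8 \left(1 + 20 \cdot 4^{2}\right)^{2} = - 8 \left(1 + 20 \cdot 16\right)^{2} = - 8 \left(1 + 320\right)^{2} = - 8 \cdot 321^{2} = \left(-8\right) 103041 = -824328$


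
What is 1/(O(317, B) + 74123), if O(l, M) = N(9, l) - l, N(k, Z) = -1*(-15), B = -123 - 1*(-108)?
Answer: 1/73821 ≈ 1.3546e-5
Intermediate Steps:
B = -15 (B = -123 + 108 = -15)
N(k, Z) = 15
O(l, M) = 15 - l
1/(O(317, B) + 74123) = 1/((15 - 1*317) + 74123) = 1/((15 - 317) + 74123) = 1/(-302 + 74123) = 1/73821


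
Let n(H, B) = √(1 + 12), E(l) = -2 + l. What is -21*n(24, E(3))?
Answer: -21*√13 ≈ -75.717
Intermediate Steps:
n(H, B) = √13
-21*n(24, E(3)) = -21*√13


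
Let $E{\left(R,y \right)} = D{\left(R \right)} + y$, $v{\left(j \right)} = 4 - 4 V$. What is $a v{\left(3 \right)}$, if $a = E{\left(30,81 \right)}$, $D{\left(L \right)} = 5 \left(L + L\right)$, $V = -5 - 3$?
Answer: $13716$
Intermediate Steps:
$V = -8$
$D{\left(L \right)} = 10 L$ ($D{\left(L \right)} = 5 \cdot 2 L = 10 L$)
$v{\left(j \right)} = 36$ ($v{\left(j \right)} = 4 - -32 = 4 + 32 = 36$)
$E{\left(R,y \right)} = y + 10 R$ ($E{\left(R,y \right)} = 10 R + y = y + 10 R$)
$a = 381$ ($a = 81 + 10 \cdot 30 = 81 + 300 = 381$)
$a v{\left(3 \right)} = 381 \cdot 36 = 13716$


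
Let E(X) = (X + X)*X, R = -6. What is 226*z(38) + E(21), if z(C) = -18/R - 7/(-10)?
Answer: 8591/5 ≈ 1718.2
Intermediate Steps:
E(X) = 2*X² (E(X) = (2*X)*X = 2*X²)
z(C) = 37/10 (z(C) = -18/(-6) - 7/(-10) = -18*(-⅙) - 7*(-⅒) = 3 + 7/10 = 37/10)
226*z(38) + E(21) = 226*(37/10) + 2*21² = 4181/5 + 2*441 = 4181/5 + 882 = 8591/5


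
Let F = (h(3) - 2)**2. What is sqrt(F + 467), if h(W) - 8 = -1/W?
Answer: 2*sqrt(1123)/3 ≈ 22.341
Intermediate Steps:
h(W) = 8 - 1/W
F = 289/9 (F = ((8 - 1/3) - 2)**2 = (23/3 - 2)**2 = (17/3)**2 = 289/9 ≈ 32.111)
sqrt(F + 467) = sqrt(289/9 + 467) = sqrt(4492/9) = 2*sqrt(1123)/3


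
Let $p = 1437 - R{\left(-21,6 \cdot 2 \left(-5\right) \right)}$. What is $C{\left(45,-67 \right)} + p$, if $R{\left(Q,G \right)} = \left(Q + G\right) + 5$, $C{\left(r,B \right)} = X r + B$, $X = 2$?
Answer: $1536$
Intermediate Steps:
$C{\left(r,B \right)} = B + 2 r$ ($C{\left(r,B \right)} = 2 r + B = B + 2 r$)
$R{\left(Q,G \right)} = 5 + G + Q$ ($R{\left(Q,G \right)} = \left(G + Q\right) + 5 = 5 + G + Q$)
$p = 1513$ ($p = 1437 - \left(5 + 6 \cdot 2 \left(-5\right) - 21\right) = 1437 - \left(5 + 12 \left(-5\right) - 21\right) = 1437 - \left(5 - 60 - 21\right) = 1437 - -76 = 1437 + 76 = 1513$)
$C{\left(45,-67 \right)} + p = \left(-67 + 2 \cdot 45\right) + 1513 = \left(-67 + 90\right) + 1513 = 23 + 1513 = 1536$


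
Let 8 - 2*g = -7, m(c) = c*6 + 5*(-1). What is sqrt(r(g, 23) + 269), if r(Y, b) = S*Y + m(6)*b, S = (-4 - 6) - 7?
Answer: sqrt(3418)/2 ≈ 29.232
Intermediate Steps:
m(c) = -5 + 6*c (m(c) = 6*c - 5 = -5 + 6*c)
g = 15/2 (g = 4 - 1/2*(-7) = 4 + 7/2 = 15/2 ≈ 7.5000)
S = -17 (S = -10 - 7 = -17)
r(Y, b) = -17*Y + 31*b (r(Y, b) = -17*Y + (-5 + 6*6)*b = -17*Y + (-5 + 36)*b = -17*Y + 31*b)
sqrt(r(g, 23) + 269) = sqrt((-17*15/2 + 31*23) + 269) = sqrt((-255/2 + 713) + 269) = sqrt(1171/2 + 269) = sqrt(1709/2) = sqrt(3418)/2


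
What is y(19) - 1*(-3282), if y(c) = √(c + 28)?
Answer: 3282 + √47 ≈ 3288.9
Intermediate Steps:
y(c) = √(28 + c)
y(19) - 1*(-3282) = √(28 + 19) - 1*(-3282) = √47 + 3282 = 3282 + √47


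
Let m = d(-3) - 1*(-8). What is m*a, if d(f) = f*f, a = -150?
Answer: -2550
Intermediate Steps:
d(f) = f**2
m = 17 (m = (-3)**2 - 1*(-8) = 9 + 8 = 17)
m*a = 17*(-150) = -2550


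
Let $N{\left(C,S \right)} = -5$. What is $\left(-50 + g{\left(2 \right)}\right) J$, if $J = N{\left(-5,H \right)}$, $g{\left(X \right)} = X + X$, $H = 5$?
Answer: $230$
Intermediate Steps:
$g{\left(X \right)} = 2 X$
$J = -5$
$\left(-50 + g{\left(2 \right)}\right) J = \left(-50 + 2 \cdot 2\right) \left(-5\right) = \left(-50 + 4\right) \left(-5\right) = \left(-46\right) \left(-5\right) = 230$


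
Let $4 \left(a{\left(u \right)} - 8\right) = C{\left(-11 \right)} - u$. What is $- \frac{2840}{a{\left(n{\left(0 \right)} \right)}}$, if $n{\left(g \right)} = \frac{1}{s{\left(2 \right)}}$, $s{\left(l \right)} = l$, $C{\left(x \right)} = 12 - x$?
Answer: $- \frac{22720}{109} \approx -208.44$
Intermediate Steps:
$n{\left(g \right)} = \frac{1}{2}$
$a{\left(u \right)} = \frac{55}{4} - \frac{u}{4}$ ($a{\left(u \right)} = 8 + \frac{\left(12 - -11\right) - u}{4} = 8 + \frac{\left(12 + 11\right) - u}{4} = 8 + \frac{23 - u}{4} = 8 - \left(- \frac{23}{4} + \frac{u}{4}\right) = \frac{55}{4} - \frac{u}{4}$)
$- \frac{2840}{a{\left(n{\left(0 \right)} \right)}} = - \frac{2840}{\frac{55}{4} - \frac{1}{8}} = - \frac{2840}{\frac{109}{8}} = \left(-2840\right) \frac{8}{109} = - \frac{22720}{109}$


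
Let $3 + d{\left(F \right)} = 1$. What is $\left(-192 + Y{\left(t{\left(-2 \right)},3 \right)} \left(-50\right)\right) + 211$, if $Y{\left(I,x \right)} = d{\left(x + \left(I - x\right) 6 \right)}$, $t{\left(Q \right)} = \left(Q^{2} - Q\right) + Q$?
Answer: $119$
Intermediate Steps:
$t{\left(Q \right)} = Q^{2}$
$d{\left(F \right)} = -2$ ($d{\left(F \right)} = -3 + 1 = -2$)
$Y{\left(I,x \right)} = -2$
$\left(-192 + Y{\left(t{\left(-2 \right)},3 \right)} \left(-50\right)\right) + 211 = \left(-192 - -100\right) + 211 = \left(-192 + 100\right) + 211 = -92 + 211 = 119$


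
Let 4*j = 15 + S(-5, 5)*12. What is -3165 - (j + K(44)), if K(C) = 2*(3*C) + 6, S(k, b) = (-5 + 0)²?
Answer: -14055/4 ≈ -3513.8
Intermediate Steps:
S(k, b) = 25 (S(k, b) = (-5)² = 25)
j = 315/4 (j = (15 + 25*12)/4 = (15 + 300)/4 = (¼)*315 = 315/4 ≈ 78.750)
K(C) = 6 + 6*C (K(C) = 6*C + 6 = 6 + 6*C)
-3165 - (j + K(44)) = -3165 - (315/4 + (6 + 6*44)) = -3165 - (315/4 + (6 + 264)) = -3165 - (315/4 + 270) = -3165 - 1*1395/4 = -3165 - 1395/4 = -14055/4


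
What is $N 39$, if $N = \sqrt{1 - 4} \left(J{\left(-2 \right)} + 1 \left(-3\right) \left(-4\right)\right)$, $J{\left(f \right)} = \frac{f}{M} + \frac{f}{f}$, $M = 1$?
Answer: $429 i \sqrt{3} \approx 743.05 i$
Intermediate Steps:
$J{\left(f \right)} = 1 + f$ ($J{\left(f \right)} = \frac{f}{1} + \frac{f}{f} = f 1 + 1 = f + 1 = 1 + f$)
$N = 11 i \sqrt{3}$ ($N = \sqrt{1 - 4} \left(\left(1 - 2\right) + 1 \left(-3\right) \left(-4\right)\right) = \sqrt{-3} \left(-1 - -12\right) = i \sqrt{3} \left(-1 + 12\right) = i \sqrt{3} \cdot 11 = 11 i \sqrt{3} \approx 19.053 i$)
$N 39 = 11 i \sqrt{3} \cdot 39 = 429 i \sqrt{3}$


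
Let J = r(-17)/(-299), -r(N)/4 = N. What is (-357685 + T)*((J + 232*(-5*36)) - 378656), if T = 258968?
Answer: 12409166388084/299 ≈ 4.1502e+10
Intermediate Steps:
r(N) = -4*N
J = -68/299 (J = -4*(-17)/(-299) = 68*(-1/299) = -68/299 ≈ -0.22742)
(-357685 + T)*((J + 232*(-5*36)) - 378656) = (-357685 + 258968)*((-68/299 + 232*(-5*36)) - 378656) = -98717*((-68/299 + 232*(-180)) - 378656) = -98717*((-68/299 - 41760) - 378656) = -98717*(-12486308/299 - 378656) = -98717*(-125704452/299) = 12409166388084/299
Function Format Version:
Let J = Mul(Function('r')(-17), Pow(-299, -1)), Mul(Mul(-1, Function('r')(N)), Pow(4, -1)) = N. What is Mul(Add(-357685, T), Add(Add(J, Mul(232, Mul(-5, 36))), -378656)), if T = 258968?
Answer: Rational(12409166388084, 299) ≈ 4.1502e+10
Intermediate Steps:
Function('r')(N) = Mul(-4, N)
J = Rational(-68, 299) (J = Mul(Mul(-4, -17), Pow(-299, -1)) = Mul(68, Rational(-1, 299)) = Rational(-68, 299) ≈ -0.22742)
Mul(Add(-357685, T), Add(Add(J, Mul(232, Mul(-5, 36))), -378656)) = Mul(Add(-357685, 258968), Add(Add(Rational(-68, 299), Mul(232, Mul(-5, 36))), -378656)) = Mul(-98717, Add(Add(Rational(-68, 299), Mul(232, -180)), -378656)) = Mul(-98717, Add(Add(Rational(-68, 299), -41760), -378656)) = Mul(-98717, Add(Rational(-12486308, 299), -378656)) = Mul(-98717, Rational(-125704452, 299)) = Rational(12409166388084, 299)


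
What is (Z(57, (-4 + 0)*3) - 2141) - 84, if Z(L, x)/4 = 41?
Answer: -2061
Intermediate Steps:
Z(L, x) = 164 (Z(L, x) = 4*41 = 164)
(Z(57, (-4 + 0)*3) - 2141) - 84 = (164 - 2141) - 84 = -1977 - 84 = -2061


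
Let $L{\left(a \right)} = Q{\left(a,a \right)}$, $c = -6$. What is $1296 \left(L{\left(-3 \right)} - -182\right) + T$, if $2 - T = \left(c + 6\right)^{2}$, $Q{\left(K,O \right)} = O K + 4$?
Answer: $252722$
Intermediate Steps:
$Q{\left(K,O \right)} = 4 + K O$ ($Q{\left(K,O \right)} = K O + 4 = 4 + K O$)
$T = 2$ ($T = 2 - \left(-6 + 6\right)^{2} = 2 - 0^{2} = 2 - 0 = 2 + 0 = 2$)
$L{\left(a \right)} = 4 + a^{2}$ ($L{\left(a \right)} = 4 + a a = 4 + a^{2}$)
$1296 \left(L{\left(-3 \right)} - -182\right) + T = 1296 \left(\left(4 + \left(-3\right)^{2}\right) - -182\right) + 2 = 1296 \left(\left(4 + 9\right) + 182\right) + 2 = 1296 \left(13 + 182\right) + 2 = 1296 \cdot 195 + 2 = 252720 + 2 = 252722$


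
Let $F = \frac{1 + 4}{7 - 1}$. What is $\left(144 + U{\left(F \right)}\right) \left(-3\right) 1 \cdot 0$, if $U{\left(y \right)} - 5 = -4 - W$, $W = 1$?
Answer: $0$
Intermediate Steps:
$F = \frac{5}{6} \approx 0.83333$
$U{\left(y \right)} = 0$ ($U{\left(y \right)} = 5 - 5 = 0$)
$\left(144 + U{\left(F \right)}\right) \left(-3\right) 1 \cdot 0 = \left(144 + 0\right) \left(-3\right) 1 \cdot 0 = 144 \left(\left(-3\right) 0\right) = 144 \cdot 0 = 0$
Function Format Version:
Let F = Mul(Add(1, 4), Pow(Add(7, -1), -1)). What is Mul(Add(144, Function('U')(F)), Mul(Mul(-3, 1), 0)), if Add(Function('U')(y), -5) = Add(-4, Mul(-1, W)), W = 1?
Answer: 0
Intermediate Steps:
F = Rational(5, 6) (F = Mul(5, Pow(6, -1)) = Mul(5, Rational(1, 6)) = Rational(5, 6) ≈ 0.83333)
Function('U')(y) = 0 (Function('U')(y) = Add(5, Add(-4, Mul(-1, 1))) = Add(5, Add(-4, -1)) = Add(5, -5) = 0)
Mul(Add(144, Function('U')(F)), Mul(Mul(-3, 1), 0)) = Mul(Add(144, 0), Mul(Mul(-3, 1), 0)) = Mul(144, Mul(-3, 0)) = Mul(144, 0) = 0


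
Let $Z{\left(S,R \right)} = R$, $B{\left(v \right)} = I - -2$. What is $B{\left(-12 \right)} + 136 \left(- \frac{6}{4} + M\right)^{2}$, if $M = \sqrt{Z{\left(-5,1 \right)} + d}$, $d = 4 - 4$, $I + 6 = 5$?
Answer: $35$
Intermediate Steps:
$I = -1$ ($I = -6 + 5 = -1$)
$B{\left(v \right)} = 1$ ($B{\left(v \right)} = -1 - -2 = -1 + 2 = 1$)
$d = 0$
$M = 1$ ($M = \sqrt{1 + 0} = \sqrt{1} = 1$)
$B{\left(-12 \right)} + 136 \left(- \frac{6}{4} + M\right)^{2} = 1 + 136 \left(- \frac{6}{4} + 1\right)^{2} = 1 + 136 \left(\left(-6\right) \frac{1}{4} + 1\right)^{2} = 1 + 136 \left(- \frac{3}{2} + 1\right)^{2} = 1 + 136 \left(- \frac{1}{2}\right)^{2} = 1 + 136 \cdot \frac{1}{4} = 1 + 34 = 35$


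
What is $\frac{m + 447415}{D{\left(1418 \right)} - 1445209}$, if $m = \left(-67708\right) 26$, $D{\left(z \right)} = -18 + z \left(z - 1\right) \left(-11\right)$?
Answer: $\frac{1312993}{23547593} \approx 0.055759$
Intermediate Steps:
$D{\left(z \right)} = -18 - 11 z \left(-1 + z\right)$ ($D{\left(z \right)} = -18 + z \left(-1 + z\right) \left(-11\right) = -18 - 11 z \left(-1 + z\right)$)
$m = -1760408$
$\frac{m + 447415}{D{\left(1418 \right)} - 1445209} = \frac{-1760408 + 447415}{\left(-18 - 11 \cdot 1418^{2} + 11 \cdot 1418\right) - 1445209} = - \frac{1312993}{\left(-18 - 22117964 + 15598\right) - 1445209} = - \frac{1312993}{-22102384 - 1445209} = - \frac{1312993}{-23547593} = \left(-1312993\right) \left(- \frac{1}{23547593}\right) = \frac{1312993}{23547593}$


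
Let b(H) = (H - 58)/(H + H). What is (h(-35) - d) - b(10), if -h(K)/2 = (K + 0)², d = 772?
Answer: -16098/5 ≈ -3219.6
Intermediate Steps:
h(K) = -2*K² (h(K) = -2*(K + 0)² = -2*K²)
b(H) = (-58 + H)/(2*H) (b(H) = (-58 + H)/((2*H)) = (-58 + H)*(1/(2*H)) = (-58 + H)/(2*H))
(h(-35) - d) - b(10) = (-2*(-35)² - 1*772) - (-58 + 10)/(2*10) = (-2*1225 - 772) - (-48)/(2*10) = (-2450 - 772) - 1*(-12/5) = -3222 + 12/5 = -16098/5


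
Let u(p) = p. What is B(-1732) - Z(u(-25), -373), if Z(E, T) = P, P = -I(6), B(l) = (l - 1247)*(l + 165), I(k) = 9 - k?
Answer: 4668096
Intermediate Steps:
B(l) = (-1247 + l)*(165 + l)
P = -3 (P = -(9 - 1*6) = -(9 - 6) = -1*3 = -3)
Z(E, T) = -3
B(-1732) - Z(u(-25), -373) = (-205755 + (-1732)**2 - 1082*(-1732)) - 1*(-3) = (-205755 + 2999824 + 1874024) + 3 = 4668093 + 3 = 4668096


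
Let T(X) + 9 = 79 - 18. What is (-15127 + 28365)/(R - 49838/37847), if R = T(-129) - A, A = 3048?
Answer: -250509293/56719725 ≈ -4.4166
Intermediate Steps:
T(X) = 52 (T(X) = -9 + (79 - 18) = -9 + 61 = 52)
R = -2996 (R = 52 - 1*3048 = 52 - 3048 = -2996)
(-15127 + 28365)/(R - 49838/37847) = (-15127 + 28365)/(-2996 - 49838/37847) = 13238/(-2996 - 49838*1/37847) = 13238/(-2996 - 49838/37847) = 13238/(-113439450/37847) = 13238*(-37847/113439450) = -250509293/56719725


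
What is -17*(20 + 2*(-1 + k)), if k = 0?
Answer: -306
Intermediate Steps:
-17*(20 + 2*(-1 + k)) = -17*(20 + 2*(-1 + 0)) = -17*(20 + 2*(-1)) = -17*(20 - 2) = -17*18 = -306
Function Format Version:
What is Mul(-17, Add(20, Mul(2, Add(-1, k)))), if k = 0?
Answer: -306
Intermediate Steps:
Mul(-17, Add(20, Mul(2, Add(-1, k)))) = Mul(-17, Add(20, Mul(2, Add(-1, 0)))) = Mul(-17, Add(20, Mul(2, -1))) = Mul(-17, Add(20, -2)) = Mul(-17, 18) = -306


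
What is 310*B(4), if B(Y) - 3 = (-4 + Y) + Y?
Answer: 2170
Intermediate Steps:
B(Y) = -1 + 2*Y (B(Y) = 3 + ((-4 + Y) + Y) = 3 + (-4 + 2*Y) = -1 + 2*Y)
310*B(4) = 310*(-1 + 2*4) = 310*(-1 + 8) = 310*7 = 2170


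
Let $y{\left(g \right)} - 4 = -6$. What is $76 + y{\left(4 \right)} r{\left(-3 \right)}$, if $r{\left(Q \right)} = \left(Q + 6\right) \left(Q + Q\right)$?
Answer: $112$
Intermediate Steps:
$y{\left(g \right)} = -2$ ($y{\left(g \right)} = 4 - 6 = -2$)
$r{\left(Q \right)} = 2 Q \left(6 + Q\right)$ ($r{\left(Q \right)} = \left(6 + Q\right) 2 Q = 2 Q \left(6 + Q\right)$)
$76 + y{\left(4 \right)} r{\left(-3 \right)} = 76 - 2 \cdot 2 \left(-3\right) \left(6 - 3\right) = 76 - 2 \cdot 2 \left(-3\right) 3 = 76 - -36 = 76 + 36 = 112$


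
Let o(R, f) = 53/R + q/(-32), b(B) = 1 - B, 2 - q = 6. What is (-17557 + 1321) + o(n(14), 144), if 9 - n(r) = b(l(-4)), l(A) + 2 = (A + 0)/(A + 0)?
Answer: -908785/56 ≈ -16228.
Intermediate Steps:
q = -4 (q = 2 - 1*6 = 2 - 6 = -4)
l(A) = -1 (l(A) = -2 + (A + 0)/(A + 0) = -2 + A/A = -2 + 1 = -1)
n(r) = 7 (n(r) = 9 - (1 - 1*(-1)) = 9 - (1 + 1) = 9 - 1*2 = 9 - 2 = 7)
o(R, f) = ⅛ + 53/R (o(R, f) = 53/R - 4/(-32) = 53/R - 4*(-1/32) = 53/R + ⅛ = ⅛ + 53/R)
(-17557 + 1321) + o(n(14), 144) = (-17557 + 1321) + (⅛)*(424 + 7)/7 = -16236 + (⅛)*(⅐)*431 = -16236 + 431/56 = -908785/56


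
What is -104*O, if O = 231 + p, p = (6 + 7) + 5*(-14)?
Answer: -18096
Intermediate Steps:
p = -57 (p = 13 - 70 = -57)
O = 174 (O = 231 - 57 = 174)
-104*O = -104*174 = -18096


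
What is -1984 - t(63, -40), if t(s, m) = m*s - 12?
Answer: 548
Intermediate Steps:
t(s, m) = -12 + m*s
-1984 - t(63, -40) = -1984 - (-12 - 40*63) = -1984 - (-12 - 2520) = -1984 - 1*(-2532) = -1984 + 2532 = 548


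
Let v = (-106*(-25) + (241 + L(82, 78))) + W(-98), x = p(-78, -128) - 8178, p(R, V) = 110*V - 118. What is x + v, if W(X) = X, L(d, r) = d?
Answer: -19501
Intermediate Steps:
p(R, V) = -118 + 110*V
x = -22376 (x = (-118 + 110*(-128)) - 8178 = (-118 - 14080) - 8178 = -14198 - 8178 = -22376)
v = 2875 (v = (-106*(-25) + (241 + 82)) - 98 = (2650 + 323) - 98 = 2973 - 98 = 2875)
x + v = -22376 + 2875 = -19501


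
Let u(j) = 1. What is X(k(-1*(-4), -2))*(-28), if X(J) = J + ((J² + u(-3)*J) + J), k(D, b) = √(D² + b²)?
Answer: -560 - 168*√5 ≈ -935.66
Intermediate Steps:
X(J) = J² + 3*J (X(J) = J + ((J² + 1*J) + J) = J + ((J² + J) + J) = J + ((J + J²) + J) = J + (J² + 2*J) = J² + 3*J)
X(k(-1*(-4), -2))*(-28) = (√((-1*(-4))² + (-2)²)*(3 + √((-1*(-4))² + (-2)²)))*(-28) = (√(4² + 4)*(3 + √(4² + 4)))*(-28) = (√(16 + 4)*(3 + √(16 + 4)))*(-28) = (√20*(3 + √20))*(-28) = ((2*√5)*(3 + 2*√5))*(-28) = (2*√5*(3 + 2*√5))*(-28) = -56*√5*(3 + 2*√5)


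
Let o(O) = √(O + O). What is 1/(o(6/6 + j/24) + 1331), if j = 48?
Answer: 1331/1771555 - √6/1771555 ≈ 0.00074993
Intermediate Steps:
o(O) = √2*√O (o(O) = √(2*O) = √2*√O)
1/(o(6/6 + j/24) + 1331) = 1/(√2*√(6/6 + 48/24) + 1331) = 1/(√2*√(6*(⅙) + 48*(1/24)) + 1331) = 1/(√2*√(1 + 2) + 1331) = 1/(√2*√3 + 1331) = 1/(√6 + 1331) = 1/(1331 + √6)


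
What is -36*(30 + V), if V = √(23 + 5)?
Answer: -1080 - 72*√7 ≈ -1270.5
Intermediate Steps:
V = 2*√7 (V = √28 = 2*√7 ≈ 5.2915)
-36*(30 + V) = -36*(30 + 2*√7) = -1080 - 72*√7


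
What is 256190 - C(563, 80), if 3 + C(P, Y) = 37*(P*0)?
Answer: 256193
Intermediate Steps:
C(P, Y) = -3 (C(P, Y) = -3 + 37*(P*0) = -3 + 37*0 = -3 + 0 = -3)
256190 - C(563, 80) = 256190 - 1*(-3) = 256190 + 3 = 256193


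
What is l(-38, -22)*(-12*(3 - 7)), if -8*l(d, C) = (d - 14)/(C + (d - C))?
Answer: -156/19 ≈ -8.2105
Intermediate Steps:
l(d, C) = -(-14 + d)/(8*d) (l(d, C) = -(d - 14)/(8*(C + (d - C))) = -(-14 + d)/(8*d))
l(-38, -22)*(-12*(3 - 7)) = ((⅛)*(14 - 1*(-38))/(-38))*(-12*(3 - 7)) = ((⅛)*(-1/38)*(14 + 38))*(-12*(-4)) = ((⅛)*(-1/38)*52)*48 = -13/76*48 = -156/19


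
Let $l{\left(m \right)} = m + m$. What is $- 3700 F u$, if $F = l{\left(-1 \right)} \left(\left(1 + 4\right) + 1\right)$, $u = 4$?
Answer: $177600$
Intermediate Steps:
$l{\left(m \right)} = 2 m$
$F = -12$ ($F = 2 \left(-1\right) \left(\left(1 + 4\right) + 1\right) = - 2 \left(5 + 1\right) = \left(-2\right) 6 = -12$)
$- 3700 F u = - 3700 \left(\left(-12\right) 4\right) = \left(-3700\right) \left(-48\right) = 177600$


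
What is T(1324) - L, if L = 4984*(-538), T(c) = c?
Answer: 2682716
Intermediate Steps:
L = -2681392
T(1324) - L = 1324 - 1*(-2681392) = 1324 + 2681392 = 2682716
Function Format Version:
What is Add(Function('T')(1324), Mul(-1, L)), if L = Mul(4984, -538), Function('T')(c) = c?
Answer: 2682716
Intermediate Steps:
L = -2681392
Add(Function('T')(1324), Mul(-1, L)) = Add(1324, Mul(-1, -2681392)) = Add(1324, 2681392) = 2682716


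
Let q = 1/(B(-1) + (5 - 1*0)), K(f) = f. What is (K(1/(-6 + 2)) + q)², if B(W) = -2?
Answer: 1/144 ≈ 0.0069444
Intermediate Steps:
q = ⅓ (q = 1/(-2 + (5 - 1*0)) = 1/(-2 + (5 + 0)) = 1/(-2 + 5) = 1/3 = ⅓ ≈ 0.33333)
(K(1/(-6 + 2)) + q)² = (1/(-6 + 2) + ⅓)² = (1/(-4) + ⅓)² = (-¼ + ⅓)² = (1/12)² = 1/144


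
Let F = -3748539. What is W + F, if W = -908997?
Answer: -4657536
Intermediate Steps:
W + F = -908997 - 3748539 = -4657536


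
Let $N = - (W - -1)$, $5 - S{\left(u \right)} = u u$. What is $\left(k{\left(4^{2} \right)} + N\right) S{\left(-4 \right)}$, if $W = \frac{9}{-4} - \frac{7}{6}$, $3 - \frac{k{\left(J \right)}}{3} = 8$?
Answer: $\frac{1661}{12} \approx 138.42$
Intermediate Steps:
$k{\left(J \right)} = -15$ ($k{\left(J \right)} = 9 - 24 = -15$)
$W = - \frac{41}{12}$ ($W = 9 \left(- \frac{1}{4}\right) - \frac{7}{6} = - \frac{9}{4} - \frac{7}{6} = - \frac{41}{12} \approx -3.4167$)
$S{\left(u \right)} = 5 - u^{2}$ ($S{\left(u \right)} = 5 - u u = 5 - u^{2}$)
$N = \frac{29}{12}$ ($N = - (- \frac{41}{12} - -1) = - (- \frac{41}{12} + \left(-4 + 5\right)) = - (- \frac{41}{12} + 1) = \left(-1\right) \left(- \frac{29}{12}\right) = \frac{29}{12} \approx 2.4167$)
$\left(k{\left(4^{2} \right)} + N\right) S{\left(-4 \right)} = \left(-15 + \frac{29}{12}\right) \left(5 - \left(-4\right)^{2}\right) = - \frac{151 \left(5 - 16\right)}{12} = \left(- \frac{151}{12}\right) \left(-11\right) = \frac{1661}{12}$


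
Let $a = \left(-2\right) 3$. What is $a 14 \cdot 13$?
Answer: $-1092$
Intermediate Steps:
$a = -6$
$a 14 \cdot 13 = \left(-6\right) 14 \cdot 13 = \left(-84\right) 13 = -1092$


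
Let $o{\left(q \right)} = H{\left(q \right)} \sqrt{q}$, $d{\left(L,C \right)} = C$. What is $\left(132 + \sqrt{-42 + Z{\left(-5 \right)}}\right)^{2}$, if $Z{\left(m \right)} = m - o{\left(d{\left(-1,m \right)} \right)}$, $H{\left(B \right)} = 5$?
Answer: $\left(132 + \sqrt{-47 - 5 i \sqrt{5}}\right)^{2} \approx 17591.0 - 1833.7 i$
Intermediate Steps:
$o{\left(q \right)} = 5 \sqrt{q}$
$Z{\left(m \right)} = m - 5 \sqrt{m}$
$\left(132 + \sqrt{-42 + Z{\left(-5 \right)}}\right)^{2} = \left(132 + \sqrt{-42 - \left(5 + 5 \sqrt{-5}\right)}\right)^{2} = \left(132 + \sqrt{-42 - \left(5 + 5 i \sqrt{5}\right)}\right)^{2} = \left(132 + \sqrt{-47 - 5 i \sqrt{5}}\right)^{2}$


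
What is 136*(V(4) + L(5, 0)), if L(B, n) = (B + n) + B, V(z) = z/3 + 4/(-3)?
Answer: 1360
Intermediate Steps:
V(z) = -4/3 + z/3 (V(z) = z*(⅓) + 4*(-⅓) = z/3 - 4/3 = -4/3 + z/3)
L(B, n) = n + 2*B
136*(V(4) + L(5, 0)) = 136*((-4/3 + (⅓)*4) + (0 + 2*5)) = 136*((-4/3 + 4/3) + (0 + 10)) = 136*(0 + 10) = 136*10 = 1360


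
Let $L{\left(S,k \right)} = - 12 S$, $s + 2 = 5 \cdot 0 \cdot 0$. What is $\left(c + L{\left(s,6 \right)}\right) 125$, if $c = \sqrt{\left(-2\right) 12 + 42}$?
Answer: $3000 + 375 \sqrt{2} \approx 3530.3$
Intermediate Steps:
$s = -2$ ($s = -2 + 5 \cdot 0 \cdot 0 = -2 + 0 \cdot 0 = -2 + 0 = -2$)
$c = 3 \sqrt{2}$ ($c = \sqrt{-24 + 42} = \sqrt{18} = 3 \sqrt{2} \approx 4.2426$)
$\left(c + L{\left(s,6 \right)}\right) 125 = \left(3 \sqrt{2} - -24\right) 125 = \left(3 \sqrt{2} + 24\right) 125 = \left(24 + 3 \sqrt{2}\right) 125 = 3000 + 375 \sqrt{2}$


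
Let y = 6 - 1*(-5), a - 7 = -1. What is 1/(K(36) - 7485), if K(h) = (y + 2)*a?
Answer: -1/7407 ≈ -0.00013501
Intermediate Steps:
a = 6 (a = 7 - 1 = 6)
y = 11 (y = 6 + 5 = 11)
K(h) = 78 (K(h) = (11 + 2)*6 = 13*6 = 78)
1/(K(36) - 7485) = 1/(78 - 7485) = 1/(-7407) = -1/7407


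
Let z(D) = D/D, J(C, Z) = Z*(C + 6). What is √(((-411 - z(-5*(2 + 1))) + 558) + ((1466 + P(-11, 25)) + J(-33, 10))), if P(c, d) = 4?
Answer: √1346 ≈ 36.688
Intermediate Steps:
J(C, Z) = Z*(6 + C)
z(D) = 1
√(((-411 - z(-5*(2 + 1))) + 558) + ((1466 + P(-11, 25)) + J(-33, 10))) = √(((-411 - 1*1) + 558) + ((1466 + 4) + 10*(6 - 33))) = √(((-411 - 1) + 558) + (1470 + 10*(-27))) = √((-412 + 558) + (1470 - 270)) = √(146 + 1200) = √1346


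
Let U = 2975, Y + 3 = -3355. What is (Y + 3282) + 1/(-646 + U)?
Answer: -177003/2329 ≈ -76.000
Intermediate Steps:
Y = -3358 (Y = -3 - 3355 = -3358)
(Y + 3282) + 1/(-646 + U) = (-3358 + 3282) + 1/(-646 + 2975) = -76 + 1/2329 = -177003/2329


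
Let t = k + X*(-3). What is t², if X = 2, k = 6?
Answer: 0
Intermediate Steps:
t = 0 (t = 6 + 2*(-3) = 6 - 6 = 0)
t² = 0² = 0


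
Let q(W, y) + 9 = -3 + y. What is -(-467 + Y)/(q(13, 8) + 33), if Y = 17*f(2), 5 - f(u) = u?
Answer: 416/29 ≈ 14.345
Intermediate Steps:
q(W, y) = -12 + y (q(W, y) = -9 + (-3 + y) = -12 + y)
f(u) = 5 - u
Y = 51 (Y = 17*(5 - 1*2) = 17*(5 - 2) = 17*3 = 51)
-(-467 + Y)/(q(13, 8) + 33) = -(-467 + 51)/((-12 + 8) + 33) = -(-416)/(-4 + 33) = -(-416)/29 = -1*(-416/29) = 416/29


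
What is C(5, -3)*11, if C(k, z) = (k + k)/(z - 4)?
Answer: -110/7 ≈ -15.714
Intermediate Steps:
C(k, z) = 2*k/(-4 + z) (C(k, z) = (2*k)/(-4 + z) = 2*k/(-4 + z))
C(5, -3)*11 = (2*5/(-4 - 3))*11 = (2*5/(-7))*11 = (2*5*(-⅐))*11 = -10/7*11 = -110/7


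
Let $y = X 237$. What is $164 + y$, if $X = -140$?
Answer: $-33016$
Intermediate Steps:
$y = -33180$ ($y = \left(-140\right) 237 = -33180$)
$164 + y = 164 - 33180 = -33016$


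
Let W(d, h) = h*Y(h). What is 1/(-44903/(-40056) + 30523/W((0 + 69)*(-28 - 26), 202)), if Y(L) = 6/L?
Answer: 13352/67938817 ≈ 0.00019653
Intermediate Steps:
W(d, h) = 6 (W(d, h) = h*(6/h) = 6)
1/(-44903/(-40056) + 30523/W((0 + 69)*(-28 - 26), 202)) = 1/(-44903/(-40056) + 30523/6) = 1/(-44903*(-1/40056) + 30523*(1/6)) = 1/(44903/40056 + 30523/6) = 1/(67938817/13352) = 13352/67938817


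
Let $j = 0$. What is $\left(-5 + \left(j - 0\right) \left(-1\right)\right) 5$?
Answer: $-25$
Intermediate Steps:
$\left(-5 + \left(j - 0\right) \left(-1\right)\right) 5 = \left(-5 + \left(0 - 0\right) \left(-1\right)\right) 5 = \left(-5 + \left(0 + 0\right) \left(-1\right)\right) 5 = \left(-5 + 0 \left(-1\right)\right) 5 = \left(-5 + 0\right) 5 = \left(-5\right) 5 = -25$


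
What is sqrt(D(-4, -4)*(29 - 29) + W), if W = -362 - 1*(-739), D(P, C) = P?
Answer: sqrt(377) ≈ 19.416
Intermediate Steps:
W = 377 (W = -362 + 739 = 377)
sqrt(D(-4, -4)*(29 - 29) + W) = sqrt(-4*(29 - 29) + 377) = sqrt(-4*0 + 377) = sqrt(0 + 377) = sqrt(377)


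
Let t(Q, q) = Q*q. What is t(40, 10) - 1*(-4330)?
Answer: 4730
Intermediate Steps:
t(40, 10) - 1*(-4330) = 40*10 - 1*(-4330) = 400 + 4330 = 4730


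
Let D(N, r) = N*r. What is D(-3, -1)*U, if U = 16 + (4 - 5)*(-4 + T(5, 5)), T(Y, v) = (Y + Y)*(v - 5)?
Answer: 60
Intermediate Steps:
T(Y, v) = 2*Y*(-5 + v) (T(Y, v) = (2*Y)*(-5 + v) = 2*Y*(-5 + v))
U = 20 (U = 16 + (4 - 5)*(-4 + 2*5*(-5 + 5)) = 16 - (-4 + 2*5*0) = 16 - (-4 + 0) = 16 - 1*(-4) = 16 + 4 = 20)
D(-3, -1)*U = -3*(-1)*20 = 3*20 = 60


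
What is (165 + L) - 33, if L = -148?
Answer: -16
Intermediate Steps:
(165 + L) - 33 = (165 - 148) - 33 = 17 - 33 = -16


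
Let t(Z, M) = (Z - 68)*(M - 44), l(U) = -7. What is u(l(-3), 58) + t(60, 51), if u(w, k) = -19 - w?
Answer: -68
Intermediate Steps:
t(Z, M) = (-68 + Z)*(-44 + M)
u(l(-3), 58) + t(60, 51) = (-19 - 1*(-7)) + (2992 - 68*51 - 44*60 + 51*60) = (-19 + 7) + (2992 - 3468 - 2640 + 3060) = -12 - 56 = -68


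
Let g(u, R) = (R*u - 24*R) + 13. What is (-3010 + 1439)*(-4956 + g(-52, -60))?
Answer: 601693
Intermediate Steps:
g(u, R) = 13 - 24*R + R*u (g(u, R) = (-24*R + R*u) + 13 = 13 - 24*R + R*u)
(-3010 + 1439)*(-4956 + g(-52, -60)) = (-3010 + 1439)*(-4956 + (13 - 24*(-60) - 60*(-52))) = -1571*(-4956 + (13 + 1440 + 3120)) = -1571*(-4956 + 4573) = -1571*(-383) = 601693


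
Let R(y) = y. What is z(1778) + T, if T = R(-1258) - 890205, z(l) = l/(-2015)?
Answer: -1796299723/2015 ≈ -8.9146e+5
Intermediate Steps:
z(l) = -l/2015 (z(l) = l*(-1/2015) = -l/2015)
T = -891463 (T = -1258 - 890205 = -891463)
z(1778) + T = -1/2015*1778 - 891463 = -1778/2015 - 891463 = -1796299723/2015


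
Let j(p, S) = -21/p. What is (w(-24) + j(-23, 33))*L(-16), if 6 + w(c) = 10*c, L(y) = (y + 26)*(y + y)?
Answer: 1803840/23 ≈ 78428.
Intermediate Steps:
L(y) = 2*y*(26 + y) (L(y) = (26 + y)*(2*y) = 2*y*(26 + y))
w(c) = -6 + 10*c
(w(-24) + j(-23, 33))*L(-16) = ((-6 + 10*(-24)) - 21/(-23))*(2*(-16)*(26 - 16)) = ((-6 - 240) - 21*(-1/23))*(2*(-16)*10) = (-246 + 21/23)*(-320) = -5637/23*(-320) = 1803840/23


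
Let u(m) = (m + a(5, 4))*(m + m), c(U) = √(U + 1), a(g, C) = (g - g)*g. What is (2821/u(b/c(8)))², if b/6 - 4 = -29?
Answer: 7958041/25000000 ≈ 0.31832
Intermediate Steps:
a(g, C) = 0 (a(g, C) = 0*g = 0)
c(U) = √(1 + U)
b = -150 (b = 24 + 6*(-29) = 24 - 174 = -150)
u(m) = 2*m² (u(m) = (m + 0)*(m + m) = m*(2*m) = 2*m²)
(2821/u(b/c(8)))² = (2821/((2*(-150/√(1 + 8))²)))² = (2821/((2*(-150/(√9))²)))² = (2821/((2*(-150/3)²)))² = (2821/((2*(-150*⅓)²)))² = (2821/((2*(-50)²)))² = (2821/((2*2500)))² = (2821/5000)² = 7958041/25000000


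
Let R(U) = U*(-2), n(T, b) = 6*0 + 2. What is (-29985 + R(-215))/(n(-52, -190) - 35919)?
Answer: 29555/35917 ≈ 0.82287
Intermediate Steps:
n(T, b) = 2 (n(T, b) = 0 + 2 = 2)
R(U) = -2*U
(-29985 + R(-215))/(n(-52, -190) - 35919) = (-29985 - 2*(-215))/(2 - 35919) = (-29985 + 430)/(-35917) = -29555*(-1/35917) = 29555/35917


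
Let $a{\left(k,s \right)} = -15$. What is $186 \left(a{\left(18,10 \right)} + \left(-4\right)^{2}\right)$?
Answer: $186$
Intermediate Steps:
$186 \left(a{\left(18,10 \right)} + \left(-4\right)^{2}\right) = 186 \left(-15 + \left(-4\right)^{2}\right) = 186 \left(-15 + 16\right) = 186 \cdot 1 = 186$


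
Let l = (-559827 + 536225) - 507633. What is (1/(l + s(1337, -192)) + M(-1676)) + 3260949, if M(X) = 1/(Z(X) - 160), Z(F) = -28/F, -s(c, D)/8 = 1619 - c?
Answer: 116616434623770885/35761502203 ≈ 3.2609e+6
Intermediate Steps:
s(c, D) = -12952 + 8*c (s(c, D) = -8*(1619 - c) = -12952 + 8*c)
M(X) = 1/(-160 - 28/X) (M(X) = 1/(-28/X - 160) = 1/(-160 - 28/X))
l = -531235 (l = -23602 - 507633 = -531235)
(1/(l + s(1337, -192)) + M(-1676)) + 3260949 = (1/(-531235 + (-12952 + 8*1337)) - 1*(-1676)/(28 + 160*(-1676))) + 3260949 = (1/(-531235 + (-12952 + 10696)) - 1*(-1676)/(28 - 268160)) + 3260949 = (1/(-531235 - 2256) - 1*(-1676)/(-268132)) + 3260949 = (1/(-533491) - 1*(-1676)*(-1/268132)) + 3260949 = (-1/533491 - 419/67033) + 3260949 = -223599762/35761502203 + 3260949 = 116616434623770885/35761502203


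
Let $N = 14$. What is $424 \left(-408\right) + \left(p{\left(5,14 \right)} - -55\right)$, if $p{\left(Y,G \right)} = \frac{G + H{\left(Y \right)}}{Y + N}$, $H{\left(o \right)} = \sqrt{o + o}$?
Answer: $- \frac{3285789}{19} + \frac{\sqrt{10}}{19} \approx -1.7294 \cdot 10^{5}$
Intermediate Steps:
$H{\left(o \right)} = \sqrt{2} \sqrt{o}$ ($H{\left(o \right)} = \sqrt{2 o} = \sqrt{2} \sqrt{o}$)
$p{\left(Y,G \right)} = \frac{G + \sqrt{2} \sqrt{Y}}{14 + Y}$ ($p{\left(Y,G \right)} = \frac{G + \sqrt{2} \sqrt{Y}}{Y + 14} = \frac{G + \sqrt{2} \sqrt{Y}}{14 + Y}$)
$424 \left(-408\right) + \left(p{\left(5,14 \right)} - -55\right) = 424 \left(-408\right) + \left(\frac{14 + \sqrt{2} \sqrt{5}}{14 + 5} - -55\right) = -172992 + \left(\frac{14 + \sqrt{10}}{19} + 55\right) = -172992 + \left(\left(\frac{14}{19} + \frac{\sqrt{10}}{19}\right) + 55\right) = -172992 + \left(\frac{1059}{19} + \frac{\sqrt{10}}{19}\right) = - \frac{3285789}{19} + \frac{\sqrt{10}}{19}$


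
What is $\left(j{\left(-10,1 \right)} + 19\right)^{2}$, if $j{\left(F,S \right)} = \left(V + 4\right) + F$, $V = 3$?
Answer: $256$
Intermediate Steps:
$j{\left(F,S \right)} = 7 + F$ ($j{\left(F,S \right)} = \left(3 + 4\right) + F = 7 + F$)
$\left(j{\left(-10,1 \right)} + 19\right)^{2} = \left(\left(7 - 10\right) + 19\right)^{2} = \left(-3 + 19\right)^{2} = 16^{2} = 256$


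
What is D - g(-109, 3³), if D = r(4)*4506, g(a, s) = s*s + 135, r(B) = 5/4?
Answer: 9537/2 ≈ 4768.5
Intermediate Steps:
r(B) = 5/4 (r(B) = 5*(¼) = 5/4)
g(a, s) = 135 + s² (g(a, s) = s² + 135 = 135 + s²)
D = 11265/2 (D = (5/4)*4506 = 11265/2 ≈ 5632.5)
D - g(-109, 3³) = 11265/2 - (135 + (3³)²) = 11265/2 - (135 + 27²) = 11265/2 - (135 + 729) = 11265/2 - 1*864 = 11265/2 - 864 = 9537/2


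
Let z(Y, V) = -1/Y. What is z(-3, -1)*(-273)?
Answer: -91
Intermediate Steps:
z(-3, -1)*(-273) = -1/(-3)*(-273) = -1*(-1/3)*(-273) = (1/3)*(-273) = -91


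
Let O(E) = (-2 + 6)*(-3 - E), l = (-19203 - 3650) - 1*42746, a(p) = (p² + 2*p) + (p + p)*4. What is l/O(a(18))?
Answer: 65599/2028 ≈ 32.347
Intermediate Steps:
a(p) = p² + 10*p (a(p) = (p² + 2*p) + (2*p)*4 = (p² + 2*p) + 8*p = p² + 10*p)
l = -65599 (l = -22853 - 42746 = -65599)
O(E) = -12 - 4*E (O(E) = 4*(-3 - E) = -12 - 4*E)
l/O(a(18)) = -65599/(-12 - 72*(10 + 18)) = -65599/(-12 - 72*28) = -65599/(-12 - 4*504) = -65599/(-12 - 2016) = -65599/(-2028) = -65599*(-1/2028) = 65599/2028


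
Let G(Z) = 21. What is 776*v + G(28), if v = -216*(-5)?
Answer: 838101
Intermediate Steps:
v = 1080
776*v + G(28) = 776*1080 + 21 = 838080 + 21 = 838101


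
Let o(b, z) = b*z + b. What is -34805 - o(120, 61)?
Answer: -42245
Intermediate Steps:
o(b, z) = b + b*z
-34805 - o(120, 61) = -34805 - 120*(1 + 61) = -34805 - 120*62 = -34805 - 1*7440 = -34805 - 7440 = -42245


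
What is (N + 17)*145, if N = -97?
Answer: -11600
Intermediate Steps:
(N + 17)*145 = (-97 + 17)*145 = -80*145 = -11600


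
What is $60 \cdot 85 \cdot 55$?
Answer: $280500$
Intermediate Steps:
$60 \cdot 85 \cdot 55 = 5100 \cdot 55 = 280500$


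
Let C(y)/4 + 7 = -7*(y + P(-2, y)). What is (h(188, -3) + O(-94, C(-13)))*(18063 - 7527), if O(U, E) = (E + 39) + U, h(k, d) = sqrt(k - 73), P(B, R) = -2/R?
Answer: 37897992/13 + 10536*sqrt(115) ≈ 3.0282e+6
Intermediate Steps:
C(y) = -28 - 28*y + 56/y (C(y) = -28 + 4*(-7*(y - 2/y)) = -28 + 4*(-7*y + 14/y) = -28 + (-28*y + 56/y) = -28 - 28*y + 56/y)
h(k, d) = sqrt(-73 + k)
O(U, E) = 39 + E + U (O(U, E) = (39 + E) + U = 39 + E + U)
(h(188, -3) + O(-94, C(-13)))*(18063 - 7527) = (sqrt(-73 + 188) + (39 + (-28 - 28*(-13) + 56/(-13)) - 94))*(18063 - 7527) = (sqrt(115) + (39 + (-28 + 364 + 56*(-1/13)) - 94))*10536 = (sqrt(115) + (39 + (-28 + 364 - 56/13) - 94))*10536 = (sqrt(115) + (39 + 4312/13 - 94))*10536 = (sqrt(115) + 3597/13)*10536 = (3597/13 + sqrt(115))*10536 = 37897992/13 + 10536*sqrt(115)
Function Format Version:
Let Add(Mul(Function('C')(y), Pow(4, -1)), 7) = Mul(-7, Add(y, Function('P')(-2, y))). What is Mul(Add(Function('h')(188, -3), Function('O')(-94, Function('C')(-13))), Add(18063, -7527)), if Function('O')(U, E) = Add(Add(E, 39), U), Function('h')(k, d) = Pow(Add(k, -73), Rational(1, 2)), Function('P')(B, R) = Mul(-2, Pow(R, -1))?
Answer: Add(Rational(37897992, 13), Mul(10536, Pow(115, Rational(1, 2)))) ≈ 3.0282e+6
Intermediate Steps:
Function('C')(y) = Add(-28, Mul(-28, y), Mul(56, Pow(y, -1))) (Function('C')(y) = Add(-28, Mul(4, Mul(-7, Add(y, Mul(-2, Pow(y, -1)))))) = Add(-28, Mul(4, Add(Mul(-7, y), Mul(14, Pow(y, -1))))) = Add(-28, Add(Mul(-28, y), Mul(56, Pow(y, -1)))) = Add(-28, Mul(-28, y), Mul(56, Pow(y, -1))))
Function('h')(k, d) = Pow(Add(-73, k), Rational(1, 2))
Function('O')(U, E) = Add(39, E, U) (Function('O')(U, E) = Add(Add(39, E), U) = Add(39, E, U))
Mul(Add(Function('h')(188, -3), Function('O')(-94, Function('C')(-13))), Add(18063, -7527)) = Mul(Add(Pow(Add(-73, 188), Rational(1, 2)), Add(39, Add(-28, Mul(-28, -13), Mul(56, Pow(-13, -1))), -94)), Add(18063, -7527)) = Mul(Add(Pow(115, Rational(1, 2)), Add(39, Add(-28, 364, Mul(56, Rational(-1, 13))), -94)), 10536) = Mul(Add(Pow(115, Rational(1, 2)), Add(39, Add(-28, 364, Rational(-56, 13)), -94)), 10536) = Mul(Add(Pow(115, Rational(1, 2)), Add(39, Rational(4312, 13), -94)), 10536) = Mul(Add(Pow(115, Rational(1, 2)), Rational(3597, 13)), 10536) = Mul(Add(Rational(3597, 13), Pow(115, Rational(1, 2))), 10536) = Add(Rational(37897992, 13), Mul(10536, Pow(115, Rational(1, 2))))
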